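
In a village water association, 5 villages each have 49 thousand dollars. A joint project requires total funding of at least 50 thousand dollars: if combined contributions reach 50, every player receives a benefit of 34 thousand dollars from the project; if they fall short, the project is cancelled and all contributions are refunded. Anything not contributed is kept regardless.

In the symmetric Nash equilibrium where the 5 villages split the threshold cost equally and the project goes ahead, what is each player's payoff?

Equal share of the threshold: 50/5 = 10.
At this profile no one gains by cutting their contribution: any cut drops the total below 50, the project is cancelled, contributions are refunded, and the deviator ends with 49, which is less than 49 − 10 + 34 = 73. Contributing more than 10 just wastes the excess. So contributing exactly 10 is a best response.
Each player's payoff: 49 − 10 + 34 = 73.

73 thousand dollars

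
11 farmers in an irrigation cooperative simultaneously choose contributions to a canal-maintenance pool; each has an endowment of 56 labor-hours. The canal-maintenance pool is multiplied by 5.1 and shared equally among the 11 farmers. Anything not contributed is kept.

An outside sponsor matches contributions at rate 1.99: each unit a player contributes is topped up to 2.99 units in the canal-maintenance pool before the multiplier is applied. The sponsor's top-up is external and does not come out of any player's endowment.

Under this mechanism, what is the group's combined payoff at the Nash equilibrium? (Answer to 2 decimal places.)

9393.38 labor-hours

With the mechanism, a contributed unit returns 5.1 × 2.99 / 11 = 1.3863 per unit of net cost to the contributor — now above 1 — so contributing fully is weakly dominant for every player.
So the Nash equilibrium is full contribution by all 11; the group earns 5.1 × 2.99 × 616 = 9393.38.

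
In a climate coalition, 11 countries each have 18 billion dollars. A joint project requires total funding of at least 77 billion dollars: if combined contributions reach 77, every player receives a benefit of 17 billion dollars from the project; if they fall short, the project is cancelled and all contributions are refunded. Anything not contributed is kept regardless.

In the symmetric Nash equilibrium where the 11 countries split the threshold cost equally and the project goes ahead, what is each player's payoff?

Equal share of the threshold: 77/11 = 7.
At this profile no one gains by cutting their contribution: any cut drops the total below 77, the project is cancelled, contributions are refunded, and the deviator ends with 18, which is less than 18 − 7 + 17 = 28. Contributing more than 7 just wastes the excess. So contributing exactly 7 is a best response.
Each player's payoff: 18 − 7 + 17 = 28.

28 billion dollars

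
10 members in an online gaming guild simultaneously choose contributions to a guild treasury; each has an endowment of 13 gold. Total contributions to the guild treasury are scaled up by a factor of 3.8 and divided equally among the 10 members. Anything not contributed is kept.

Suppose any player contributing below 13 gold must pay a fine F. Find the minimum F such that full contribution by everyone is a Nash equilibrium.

Given the others contribute fully, the best deviation is to contribute 0 (any partial contribution still incurs the fine and gives up units whose private return 0.3800 is below 1).
Deviating from 13 to 0 saves 13 gold but forfeits the deviator's share of the drop in the guild treasury: 3.8/10 × 13 = 4.94.
So the deviation gain is 13 − 4.94 = 8.06, and the fine must be at least 8.06 gold to wipe it out.

8.06 gold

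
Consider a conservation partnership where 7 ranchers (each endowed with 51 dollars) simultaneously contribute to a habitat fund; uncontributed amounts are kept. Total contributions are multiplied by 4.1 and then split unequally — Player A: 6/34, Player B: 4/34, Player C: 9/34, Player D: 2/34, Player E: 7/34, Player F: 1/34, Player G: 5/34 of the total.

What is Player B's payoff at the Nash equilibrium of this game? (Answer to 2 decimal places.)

For player j, contributing a unit is worthwhile iff 4.1 × (j's share) ≥ 1, i.e. iff j's share is at least 0.2439.
Player C alone (share 9/34) is above the threshold, contributing 51; the remaining 6 contribute 0. Total contributed: 51.
Player B keeps 51 and receives 4.1 × 51 × 4/34 = 24.60 from the habitat fund, for a payoff of 75.60.

75.60 dollars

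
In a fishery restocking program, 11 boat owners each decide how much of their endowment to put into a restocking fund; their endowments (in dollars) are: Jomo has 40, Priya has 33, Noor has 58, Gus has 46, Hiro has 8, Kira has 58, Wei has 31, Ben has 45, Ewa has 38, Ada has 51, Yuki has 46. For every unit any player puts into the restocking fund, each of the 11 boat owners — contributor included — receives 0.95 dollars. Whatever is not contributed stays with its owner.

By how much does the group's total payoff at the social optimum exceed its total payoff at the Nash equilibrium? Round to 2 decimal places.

4290.30 dollars

The private return per contributed unit is 0.95 < 1 for everyone, so the Nash equilibrium is zero contribution and the group total is Σ E_j = 40 + 33 + 58 + 46 + 8 + 58 + 31 + 45 + 38 + 51 + 46 = 454.
Each contributed unit returns 10.450 to the group, so the social optimum is full contribution by everyone: group total = 10.450 × 454 = 4744.30.
Efficiency loss = (10.450 − 1) × 454 = 4290.30.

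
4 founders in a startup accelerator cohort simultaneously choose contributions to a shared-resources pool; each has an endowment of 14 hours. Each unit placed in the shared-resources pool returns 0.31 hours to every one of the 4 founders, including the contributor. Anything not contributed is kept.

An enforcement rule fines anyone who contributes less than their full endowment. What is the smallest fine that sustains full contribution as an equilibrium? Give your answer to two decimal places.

9.66 hours

Given the others contribute fully, the best deviation is to contribute 0 (any partial contribution still incurs the fine and gives up units whose private return 0.31 is below 1).
Deviating from 14 to 0 saves 14 hours but forfeits the deviator's share of the drop in the shared-resources pool: 0.31 × 14 = 4.34.
So the deviation gain is 14 − 4.34 = 9.66, and the fine must be at least 9.66 hours to wipe it out.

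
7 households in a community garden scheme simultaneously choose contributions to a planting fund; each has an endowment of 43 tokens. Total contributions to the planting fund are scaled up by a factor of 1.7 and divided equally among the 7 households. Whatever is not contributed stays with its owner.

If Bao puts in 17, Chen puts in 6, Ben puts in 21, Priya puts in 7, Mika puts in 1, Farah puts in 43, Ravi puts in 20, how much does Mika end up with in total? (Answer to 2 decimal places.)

Total contributed: 17 + 6 + 21 + 7 + 1 + 43 + 20 = 115.
Each receives 1.7 × 115 / 7 = 27.93 from the planting fund.
Mika keeps 43 − 1 = 42, so Mika's payoff is 42 + 27.93 = 69.93.

69.93 tokens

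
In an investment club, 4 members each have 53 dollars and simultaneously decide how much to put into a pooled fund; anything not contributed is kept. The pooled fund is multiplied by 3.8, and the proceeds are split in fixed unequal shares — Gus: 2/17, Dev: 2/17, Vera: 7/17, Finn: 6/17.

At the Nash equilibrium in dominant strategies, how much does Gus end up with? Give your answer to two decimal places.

100.39 dollars

Player j's private return per contributed unit is 3.8 × (j's share). Contributing is weakly dominant for j when that share is at least 1/3.8 = 0.2632, and contributing 0 is dominant otherwise.
Vera and Finn clear that bar, contributing 53 each; the remaining 2 contribute 0. Total contributed: 106.
Gus keeps 53 and receives 3.8 × 106 × 2/17 = 47.39 from the pooled fund, for a payoff of 100.39.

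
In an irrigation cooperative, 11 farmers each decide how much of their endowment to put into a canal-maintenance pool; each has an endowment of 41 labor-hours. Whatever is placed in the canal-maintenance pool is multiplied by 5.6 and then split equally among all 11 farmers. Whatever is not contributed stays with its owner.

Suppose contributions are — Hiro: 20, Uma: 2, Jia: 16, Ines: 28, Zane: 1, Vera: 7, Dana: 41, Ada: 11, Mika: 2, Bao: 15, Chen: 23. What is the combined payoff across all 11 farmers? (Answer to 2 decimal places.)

Total contributed: 20 + 2 + 16 + 28 + 1 + 7 + 41 + 11 + 2 + 15 + 23 = 166; total kept: 11 × 41 − 166 = 285.
The canal-maintenance pool pays out 5.6 × 166 = 929.60 in aggregate.
Group total = 285 + 929.60 = 1214.60.

1214.60 labor-hours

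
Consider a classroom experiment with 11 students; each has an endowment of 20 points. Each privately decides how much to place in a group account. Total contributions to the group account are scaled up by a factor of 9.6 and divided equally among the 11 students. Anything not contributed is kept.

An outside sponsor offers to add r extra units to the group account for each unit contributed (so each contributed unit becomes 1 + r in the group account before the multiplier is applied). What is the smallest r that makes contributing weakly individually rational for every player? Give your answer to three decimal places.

With matching at rate r, one contributed unit becomes (1 + r) in the group account and returns 9.6 × (1 + r) / 11 to the contributor.
Setting this equal to 1: 1 + r = 11/9.6 = 1.1458.
So the minimum matching rate is r = 1.1458 − 1 = 0.146.

0.146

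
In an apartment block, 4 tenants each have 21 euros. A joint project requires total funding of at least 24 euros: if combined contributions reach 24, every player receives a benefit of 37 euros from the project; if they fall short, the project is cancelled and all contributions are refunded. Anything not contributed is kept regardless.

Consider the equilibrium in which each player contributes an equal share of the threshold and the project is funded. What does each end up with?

Equal share of the threshold: 24/4 = 6.
At this profile no one gains by cutting their contribution: any cut drops the total below 24, the project is cancelled, contributions are refunded, and the deviator ends with 21, which is less than 21 − 6 + 37 = 52. Contributing more than 6 just wastes the excess. So contributing exactly 6 is a best response.
Each player's payoff: 21 − 6 + 37 = 52.

52 euros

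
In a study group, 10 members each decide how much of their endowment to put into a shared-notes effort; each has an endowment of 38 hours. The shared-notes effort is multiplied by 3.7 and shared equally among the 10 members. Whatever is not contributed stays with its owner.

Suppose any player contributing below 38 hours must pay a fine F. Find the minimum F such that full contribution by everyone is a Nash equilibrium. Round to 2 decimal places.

23.94 hours

Given the others contribute fully, the best deviation is to contribute 0 (any partial contribution still incurs the fine and gives up units whose private return 0.3700 is below 1).
Deviating from 38 to 0 saves 38 hours but forfeits the deviator's share of the drop in the shared-notes effort: 3.7/10 × 38 = 14.06.
So the deviation gain is 38 − 14.06 = 23.94, and the fine must be at least 23.94 hours to wipe it out.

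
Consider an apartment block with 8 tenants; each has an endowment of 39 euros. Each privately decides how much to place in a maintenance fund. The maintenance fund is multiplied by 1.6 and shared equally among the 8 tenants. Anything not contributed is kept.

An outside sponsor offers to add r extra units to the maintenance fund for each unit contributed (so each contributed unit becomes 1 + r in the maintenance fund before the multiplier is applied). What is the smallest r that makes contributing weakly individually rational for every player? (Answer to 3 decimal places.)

4.000

With matching at rate r, one contributed unit becomes (1 + r) in the maintenance fund and returns 1.6 × (1 + r) / 8 to the contributor.
Setting this equal to 1: 1 + r = 8/1.6 = 5.0000.
So the minimum matching rate is r = 5.0000 − 1 = 4.000.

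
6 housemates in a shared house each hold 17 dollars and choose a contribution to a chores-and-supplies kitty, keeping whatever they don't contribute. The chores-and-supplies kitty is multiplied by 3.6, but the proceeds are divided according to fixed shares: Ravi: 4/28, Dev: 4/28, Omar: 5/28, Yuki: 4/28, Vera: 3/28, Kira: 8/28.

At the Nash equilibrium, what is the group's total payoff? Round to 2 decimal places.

146.20 dollars

Each unit j contributes comes back to j as 3.6 × (j's share), so j prefers to contribute only if that share exceeds 1/3.6 = 0.2778; otherwise keeping the unit dominates.
Kira alone (share 8/28) is above the threshold, contributing 17; the remaining 5 contribute 0. Total contributed: 17.
The chores-and-supplies kitty pays out 3.6 × 17 = 61.20 in total (split across the unequal shares, but the aggregate is all that matters for the group sum).
The 5 free-riders keep 17 each, adding 85. Group total = 85 + 61.20 = 146.20.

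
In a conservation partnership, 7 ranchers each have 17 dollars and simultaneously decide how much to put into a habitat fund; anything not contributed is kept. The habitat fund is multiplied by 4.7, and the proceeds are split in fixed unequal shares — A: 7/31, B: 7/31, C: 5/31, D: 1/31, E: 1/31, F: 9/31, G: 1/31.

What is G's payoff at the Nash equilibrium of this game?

24.73 dollars

Player j's private return per contributed unit is 4.7 × (j's share). Contributing is weakly dominant for j when that share is at least 1/4.7 = 0.2128, and contributing 0 is dominant otherwise.
A, B and F clear that bar, contributing 17 each; the remaining 4 contribute 0. Total contributed: 51.
G keeps 17 and receives 4.7 × 51 × 1/31 = 7.73 from the habitat fund, for a payoff of 24.73.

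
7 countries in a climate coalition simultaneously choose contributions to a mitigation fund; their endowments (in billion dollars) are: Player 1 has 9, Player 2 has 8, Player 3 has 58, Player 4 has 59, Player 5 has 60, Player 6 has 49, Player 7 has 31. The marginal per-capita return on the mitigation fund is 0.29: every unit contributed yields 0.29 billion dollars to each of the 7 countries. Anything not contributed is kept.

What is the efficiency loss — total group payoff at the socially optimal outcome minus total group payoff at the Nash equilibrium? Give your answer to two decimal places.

The private return per contributed unit is 0.29 < 1 for everyone, so the Nash equilibrium is zero contribution and the group total is Σ E_j = 9 + 8 + 58 + 59 + 60 + 49 + 31 = 274.
Each contributed unit returns 2.030 to the group, so the social optimum is full contribution by everyone: group total = 2.030 × 274 = 556.22.
Efficiency loss = (2.030 − 1) × 274 = 282.22.

282.22 billion dollars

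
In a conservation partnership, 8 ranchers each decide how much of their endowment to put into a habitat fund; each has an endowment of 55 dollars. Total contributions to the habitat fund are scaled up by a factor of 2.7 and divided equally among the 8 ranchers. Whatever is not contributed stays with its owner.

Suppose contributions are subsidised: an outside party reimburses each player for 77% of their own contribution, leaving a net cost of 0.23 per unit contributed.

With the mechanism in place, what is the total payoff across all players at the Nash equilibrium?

The effective private return per unit is now (2.7/8) / 0.23 = 1.4674 > 1, so every player's dominant strategy flips to full contribution.
So the Nash equilibrium is full contribution by all 8; the group earns 8 × (55 × 0.77 + 2.7 × 55) = 1526.80.

1526.80 dollars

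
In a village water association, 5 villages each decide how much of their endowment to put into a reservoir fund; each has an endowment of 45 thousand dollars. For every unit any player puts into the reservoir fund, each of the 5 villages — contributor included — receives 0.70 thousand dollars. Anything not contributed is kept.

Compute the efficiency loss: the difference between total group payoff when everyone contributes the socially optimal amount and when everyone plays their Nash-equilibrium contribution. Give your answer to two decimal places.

562.50 thousand dollars

The private return per contributed unit is 0.70 < 1, so contributing 0 is dominant for every player. At the Nash equilibrium everyone keeps their 45, and the group total is 5 × 45 = 225.
Each contributed unit returns 3.500 to the group as a whole (0.70 to each of 5 players), which exceeds 1, so the social optimum is full contribution: group total = 3.500 × 225 = 787.50.
Efficiency loss = 787.50 − 225 = 562.50.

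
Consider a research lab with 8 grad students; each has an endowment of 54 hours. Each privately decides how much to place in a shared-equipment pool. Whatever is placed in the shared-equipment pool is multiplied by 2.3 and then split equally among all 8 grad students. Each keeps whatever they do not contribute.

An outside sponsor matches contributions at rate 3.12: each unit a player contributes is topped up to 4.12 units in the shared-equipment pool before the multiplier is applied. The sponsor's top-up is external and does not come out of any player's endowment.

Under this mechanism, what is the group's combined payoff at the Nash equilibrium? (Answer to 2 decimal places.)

With the mechanism, a contributed unit returns 2.3 × 4.12 / 8 = 1.1845 per unit of net cost to the contributor — now above 1 — so contributing fully is weakly dominant for every player.
So the Nash equilibrium is full contribution by all 8; the group earns 2.3 × 4.12 × 432 = 4093.63.

4093.63 hours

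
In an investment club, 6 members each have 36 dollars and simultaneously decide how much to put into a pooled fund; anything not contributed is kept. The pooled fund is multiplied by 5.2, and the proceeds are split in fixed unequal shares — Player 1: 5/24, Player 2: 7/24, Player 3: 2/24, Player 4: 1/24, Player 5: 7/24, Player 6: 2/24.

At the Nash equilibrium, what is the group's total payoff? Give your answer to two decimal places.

Player j's private return per contributed unit is 5.2 × (j's share). Contributing is weakly dominant for j when that share is at least 1/5.2 = 0.1923, and contributing 0 is dominant otherwise.
Player 1, Player 2 and Player 5 are above the threshold, contributing 36 each; the remaining 3 contribute 0. Total contributed: 108.
The pooled fund pays out 5.2 × 108 = 561.60 in total (split across the unequal shares, but the aggregate is all that matters for the group sum).
The 3 free-riders keep 36 each, adding 108. Group total = 108 + 561.60 = 669.60.

669.60 dollars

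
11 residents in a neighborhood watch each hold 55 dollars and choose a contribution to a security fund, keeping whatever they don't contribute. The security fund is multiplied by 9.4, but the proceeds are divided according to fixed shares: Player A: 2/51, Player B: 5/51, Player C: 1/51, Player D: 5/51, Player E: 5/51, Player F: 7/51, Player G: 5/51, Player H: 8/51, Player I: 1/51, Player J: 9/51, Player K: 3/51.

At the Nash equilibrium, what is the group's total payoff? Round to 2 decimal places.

1991.00 dollars

For player j, contributing a unit is worthwhile iff 9.4 × (j's share) ≥ 1, i.e. iff j's share is at least 0.1064.
The shares above 0.1064 belong to Player F, Player H and Player J, contributing 55 each; the remaining 8 contribute 0. Total contributed: 165.
The security fund pays out 9.4 × 165 = 1551.00 in total (split across the unequal shares, but the aggregate is all that matters for the group sum).
The 8 free-riders keep 55 each, adding 440. Group total = 440 + 1551.00 = 1991.00.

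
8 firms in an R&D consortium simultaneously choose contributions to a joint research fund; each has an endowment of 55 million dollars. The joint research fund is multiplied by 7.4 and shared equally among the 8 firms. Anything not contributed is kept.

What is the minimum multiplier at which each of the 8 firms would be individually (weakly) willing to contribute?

A contributed unit returns (multiplier)/8 to its contributor.
This reaches 1 exactly when the multiplier is 8.

8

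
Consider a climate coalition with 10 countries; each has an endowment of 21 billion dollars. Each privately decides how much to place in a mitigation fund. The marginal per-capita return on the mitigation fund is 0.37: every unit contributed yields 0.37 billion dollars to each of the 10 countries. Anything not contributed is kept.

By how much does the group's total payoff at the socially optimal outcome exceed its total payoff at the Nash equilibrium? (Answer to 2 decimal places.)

567.00 billion dollars

The private return per contributed unit is 0.37 < 1, so contributing 0 is dominant for every player. At the Nash equilibrium everyone keeps their 21, and the group total is 10 × 21 = 210.
Each contributed unit returns 3.700 to the group as a whole (0.37 to each of 10 players), which exceeds 1, so the social optimum is full contribution: group total = 3.700 × 210 = 777.00.
Efficiency loss = 777.00 − 210 = 567.00.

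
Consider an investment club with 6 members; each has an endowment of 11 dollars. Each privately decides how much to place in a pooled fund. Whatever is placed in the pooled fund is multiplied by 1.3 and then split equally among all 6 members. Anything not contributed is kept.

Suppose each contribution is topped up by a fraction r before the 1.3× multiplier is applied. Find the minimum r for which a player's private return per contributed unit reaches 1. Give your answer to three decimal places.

With matching at rate r, one contributed unit becomes (1 + r) in the pooled fund and returns 1.3 × (1 + r) / 6 to the contributor.
Setting this equal to 1: 1 + r = 6/1.3 = 4.6154.
So the minimum matching rate is r = 4.6154 − 1 = 3.615.

3.615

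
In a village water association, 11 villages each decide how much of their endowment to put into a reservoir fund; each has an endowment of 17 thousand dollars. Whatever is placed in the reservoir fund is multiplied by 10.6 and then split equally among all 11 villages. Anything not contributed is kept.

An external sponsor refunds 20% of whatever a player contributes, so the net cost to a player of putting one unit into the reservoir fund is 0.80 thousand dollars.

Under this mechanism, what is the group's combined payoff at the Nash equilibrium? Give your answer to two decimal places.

With the mechanism, a contributed unit returns (10.6/11) / 0.80 = 1.2045 per unit of net cost to the contributor — now above 1 — so contributing fully is weakly dominant for every player.
At the Nash equilibrium everyone contributes 17. Group total payoff = 11 × (17 × 0.20 + 10.6 × 17) = 2019.60.

2019.60 thousand dollars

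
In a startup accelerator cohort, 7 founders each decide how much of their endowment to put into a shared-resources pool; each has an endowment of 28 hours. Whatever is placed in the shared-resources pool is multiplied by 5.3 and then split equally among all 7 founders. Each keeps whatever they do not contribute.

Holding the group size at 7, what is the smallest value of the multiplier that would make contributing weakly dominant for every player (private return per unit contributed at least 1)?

7

A contributed unit returns (multiplier)/7 to its contributor.
This reaches 1 exactly when the multiplier is 7.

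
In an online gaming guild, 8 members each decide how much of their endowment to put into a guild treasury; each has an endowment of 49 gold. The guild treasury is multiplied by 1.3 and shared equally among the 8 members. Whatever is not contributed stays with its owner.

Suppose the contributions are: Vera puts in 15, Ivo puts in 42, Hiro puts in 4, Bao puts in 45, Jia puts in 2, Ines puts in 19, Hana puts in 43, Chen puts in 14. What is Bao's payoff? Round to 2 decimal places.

33.90 gold

Total contributed: 15 + 42 + 4 + 45 + 2 + 19 + 43 + 14 = 184.
Each receives 1.3 × 184 / 8 = 29.90 from the guild treasury.
Bao keeps 49 − 45 = 4, so Bao's payoff is 4 + 29.90 = 33.90.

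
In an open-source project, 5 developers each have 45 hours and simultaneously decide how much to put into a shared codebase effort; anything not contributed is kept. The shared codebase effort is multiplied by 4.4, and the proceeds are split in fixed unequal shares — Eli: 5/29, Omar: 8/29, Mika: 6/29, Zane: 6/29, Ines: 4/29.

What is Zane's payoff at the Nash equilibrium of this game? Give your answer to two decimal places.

For player j, contributing a unit is worthwhile iff 4.4 × (j's share) ≥ 1, i.e. iff j's share is at least 0.2273.
Only Omar (8/29) clears that bar, contributing 45; the remaining 4 contribute 0. Total contributed: 45.
Zane keeps 45 and receives 4.4 × 45 × 6/29 = 40.97 from the shared codebase effort, for a payoff of 85.97.

85.97 hours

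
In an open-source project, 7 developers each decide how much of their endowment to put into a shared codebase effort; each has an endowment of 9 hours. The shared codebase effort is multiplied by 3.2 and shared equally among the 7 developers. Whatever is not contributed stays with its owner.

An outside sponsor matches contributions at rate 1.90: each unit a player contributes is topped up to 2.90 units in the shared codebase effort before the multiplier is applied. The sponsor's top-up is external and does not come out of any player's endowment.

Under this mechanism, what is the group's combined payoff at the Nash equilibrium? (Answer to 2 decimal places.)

584.64 hours

With the mechanism, a contributed unit returns 3.2 × 2.90 / 7 = 1.3257 per unit of net cost to the contributor — now above 1 — so contributing fully is weakly dominant for every player.
At the Nash equilibrium everyone contributes 9. Group total payoff = 3.2 × 2.90 × 63 = 584.64.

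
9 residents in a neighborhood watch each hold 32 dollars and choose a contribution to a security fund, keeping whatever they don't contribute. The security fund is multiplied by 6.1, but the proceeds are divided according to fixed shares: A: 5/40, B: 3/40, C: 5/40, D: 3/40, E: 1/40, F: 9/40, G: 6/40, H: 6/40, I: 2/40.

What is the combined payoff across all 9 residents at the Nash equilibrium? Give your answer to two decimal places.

451.20 dollars

Each unit j contributes comes back to j as 6.1 × (j's share), so j prefers to contribute only if that share exceeds 1/6.1 = 0.1639; otherwise keeping the unit dominates.
The only share above 0.1639 is F's 9/40, contributing 32; the remaining 8 contribute 0. Total contributed: 32.
The security fund pays out 6.1 × 32 = 195.20 in total (split across the unequal shares, but the aggregate is all that matters for the group sum).
The 8 free-riders keep 32 each, adding 256. Group total = 256 + 195.20 = 451.20.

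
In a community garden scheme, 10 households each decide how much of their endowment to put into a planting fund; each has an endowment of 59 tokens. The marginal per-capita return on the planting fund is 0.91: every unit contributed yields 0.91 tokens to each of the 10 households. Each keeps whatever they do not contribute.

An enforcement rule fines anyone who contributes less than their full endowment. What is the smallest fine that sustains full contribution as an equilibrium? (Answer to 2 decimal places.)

Given the others contribute fully, the best deviation is to contribute 0 (any partial contribution still incurs the fine and gives up units whose private return 0.91 is below 1).
Deviating from 59 to 0 saves 59 tokens but forfeits the deviator's share of the drop in the planting fund: 0.91 × 59 = 53.69.
So the deviation gain is 59 − 53.69 = 5.31, and the fine must be at least 5.31 tokens to wipe it out.

5.31 tokens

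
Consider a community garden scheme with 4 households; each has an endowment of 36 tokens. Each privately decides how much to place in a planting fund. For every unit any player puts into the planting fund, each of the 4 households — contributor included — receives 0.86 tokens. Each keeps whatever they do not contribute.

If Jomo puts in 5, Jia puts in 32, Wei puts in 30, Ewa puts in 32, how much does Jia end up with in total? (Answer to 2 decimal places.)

89.14 tokens

Total contributed: 5 + 32 + 30 + 32 = 99.
Each receives 0.86 × 99 = 85.14 from the planting fund.
Jia keeps 36 − 32 = 4, so Jia's payoff is 4 + 85.14 = 89.14.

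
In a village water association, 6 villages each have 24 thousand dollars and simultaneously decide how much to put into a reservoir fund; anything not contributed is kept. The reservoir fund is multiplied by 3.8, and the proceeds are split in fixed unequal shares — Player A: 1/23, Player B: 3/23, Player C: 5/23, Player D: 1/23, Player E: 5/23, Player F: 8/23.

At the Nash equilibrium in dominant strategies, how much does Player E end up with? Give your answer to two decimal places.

Each unit j contributes comes back to j as 3.8 × (j's share), so j prefers to contribute only if that share exceeds 1/3.8 = 0.2632; otherwise keeping the unit dominates.
Player F alone (share 8/23) is above the threshold, contributing 24; the remaining 5 contribute 0. Total contributed: 24.
Player E keeps 24 and receives 3.8 × 24 × 5/23 = 19.83 from the reservoir fund, for a payoff of 43.83.

43.83 thousand dollars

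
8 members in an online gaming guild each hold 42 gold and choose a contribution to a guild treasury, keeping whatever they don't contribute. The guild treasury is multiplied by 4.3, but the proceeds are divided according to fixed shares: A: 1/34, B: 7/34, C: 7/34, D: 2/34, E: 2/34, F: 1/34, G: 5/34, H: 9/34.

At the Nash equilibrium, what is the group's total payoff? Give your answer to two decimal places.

A player with share s gets back 4.3·s per unit contributed, so full contribution is dominant for anyone with s > 1/4.3 = 0.2326 and zero contribution is dominant for anyone below.
H alone (share 9/34) is above the threshold, contributing 42; the remaining 7 contribute 0. Total contributed: 42.
The guild treasury pays out 4.3 × 42 = 180.60 in total (split across the unequal shares, but the aggregate is all that matters for the group sum).
The 7 free-riders keep 42 each, adding 294. Group total = 294 + 180.60 = 474.60.

474.60 gold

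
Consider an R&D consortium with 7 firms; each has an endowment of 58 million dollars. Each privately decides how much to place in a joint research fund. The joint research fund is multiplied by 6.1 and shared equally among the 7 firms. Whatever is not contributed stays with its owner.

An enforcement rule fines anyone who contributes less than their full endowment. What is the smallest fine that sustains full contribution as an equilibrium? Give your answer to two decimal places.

Given the others contribute fully, the best deviation is to contribute 0 (any partial contribution still incurs the fine and gives up units whose private return 0.8714 is below 1).
Deviating from 58 to 0 saves 58 million dollars but forfeits the deviator's share of the drop in the joint research fund: 6.1/7 × 58 = 50.54.
So the deviation gain is 58 − 50.54 = 7.46, and the fine must be at least 7.46 million dollars to wipe it out.

7.46 million dollars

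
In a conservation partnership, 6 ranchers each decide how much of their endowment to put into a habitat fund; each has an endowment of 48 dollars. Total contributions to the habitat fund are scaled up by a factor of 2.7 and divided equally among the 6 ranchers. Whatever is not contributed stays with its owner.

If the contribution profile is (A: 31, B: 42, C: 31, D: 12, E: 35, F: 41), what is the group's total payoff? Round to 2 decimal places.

614.40 dollars

Total contributed: 31 + 42 + 31 + 12 + 35 + 41 = 192; total kept: 6 × 48 − 192 = 96.
The habitat fund pays out 2.7 × 192 = 518.40 in aggregate.
Group total = 96 + 518.40 = 614.40.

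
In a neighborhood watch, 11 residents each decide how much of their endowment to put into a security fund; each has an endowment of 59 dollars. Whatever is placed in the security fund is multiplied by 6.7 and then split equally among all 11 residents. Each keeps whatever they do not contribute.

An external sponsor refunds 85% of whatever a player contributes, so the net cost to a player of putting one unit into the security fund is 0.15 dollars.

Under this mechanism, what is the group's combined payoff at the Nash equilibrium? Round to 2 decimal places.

The effective private return per unit is now (6.7/11) / 0.15 = 4.0606 > 1, so every player's dominant strategy flips to full contribution.
At the Nash equilibrium everyone contributes 59. Group total payoff = 11 × (59 × 0.85 + 6.7 × 59) = 4899.95.

4899.95 dollars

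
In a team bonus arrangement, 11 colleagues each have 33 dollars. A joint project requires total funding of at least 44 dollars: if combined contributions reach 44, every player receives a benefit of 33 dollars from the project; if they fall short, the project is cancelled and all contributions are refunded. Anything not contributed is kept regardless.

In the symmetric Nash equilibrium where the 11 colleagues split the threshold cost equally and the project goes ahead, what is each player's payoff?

Equal share of the threshold: 44/11 = 4.
At this profile no one gains by cutting their contribution: any cut drops the total below 44, the project is cancelled, contributions are refunded, and the deviator ends with 33, which is less than 33 − 4 + 33 = 62. Contributing more than 4 just wastes the excess. So contributing exactly 4 is a best response.
Each player's payoff: 33 − 4 + 33 = 62.

62 dollars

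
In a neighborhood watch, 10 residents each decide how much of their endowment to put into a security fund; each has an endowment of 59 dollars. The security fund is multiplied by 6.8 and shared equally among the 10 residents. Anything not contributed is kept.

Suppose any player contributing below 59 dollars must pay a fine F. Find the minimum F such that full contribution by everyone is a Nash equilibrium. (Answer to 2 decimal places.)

Given the others contribute fully, the best deviation is to contribute 0 (any partial contribution still incurs the fine and gives up units whose private return 0.6800 is below 1).
Deviating from 59 to 0 saves 59 dollars but forfeits the deviator's share of the drop in the security fund: 6.8/10 × 59 = 40.12.
So the deviation gain is 59 − 40.12 = 18.88, and the fine must be at least 18.88 dollars to wipe it out.

18.88 dollars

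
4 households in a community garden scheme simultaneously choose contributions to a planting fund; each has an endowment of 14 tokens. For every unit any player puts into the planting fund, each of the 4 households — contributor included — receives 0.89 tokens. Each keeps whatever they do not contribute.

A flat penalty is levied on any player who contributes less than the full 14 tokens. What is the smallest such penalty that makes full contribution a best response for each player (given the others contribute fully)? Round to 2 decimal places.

1.54 tokens

Given the others contribute fully, the best deviation is to contribute 0 (any partial contribution still incurs the fine and gives up units whose private return 0.89 is below 1).
Deviating from 14 to 0 saves 14 tokens but forfeits the deviator's share of the drop in the planting fund: 0.89 × 14 = 12.46.
So the deviation gain is 14 − 12.46 = 1.54, and the fine must be at least 1.54 tokens to wipe it out.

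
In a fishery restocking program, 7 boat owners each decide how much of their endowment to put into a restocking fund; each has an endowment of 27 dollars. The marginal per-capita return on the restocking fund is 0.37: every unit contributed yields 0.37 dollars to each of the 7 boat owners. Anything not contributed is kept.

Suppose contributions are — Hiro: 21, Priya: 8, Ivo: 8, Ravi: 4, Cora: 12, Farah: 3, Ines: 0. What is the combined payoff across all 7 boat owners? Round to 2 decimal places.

Total contributed: 21 + 8 + 8 + 4 + 12 + 3 + 0 = 56; total kept: 7 × 27 − 56 = 133.
The restocking fund pays out 0.37 × 7 × 56 = 145.04 in aggregate.
Group total = 133 + 145.04 = 278.04.

278.04 dollars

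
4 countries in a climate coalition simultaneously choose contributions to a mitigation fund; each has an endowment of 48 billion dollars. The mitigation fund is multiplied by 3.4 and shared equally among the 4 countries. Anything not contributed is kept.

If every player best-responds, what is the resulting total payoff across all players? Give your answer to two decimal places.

Each contributed unit returns 3.4/4 = 0.8500 to its contributor — below 1 — so contributing 0 is dominant for every player. At the Nash equilibrium everyone keeps their 48, and the group total is 4 × 48 = 192.

192.00 billion dollars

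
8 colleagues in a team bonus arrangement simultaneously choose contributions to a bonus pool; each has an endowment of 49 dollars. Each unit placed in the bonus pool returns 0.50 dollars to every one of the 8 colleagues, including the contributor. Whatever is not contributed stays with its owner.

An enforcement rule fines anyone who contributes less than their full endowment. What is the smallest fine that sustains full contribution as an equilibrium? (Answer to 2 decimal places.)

24.50 dollars

Given the others contribute fully, the best deviation is to contribute 0 (any partial contribution still incurs the fine and gives up units whose private return 0.50 is below 1).
Deviating from 49 to 0 saves 49 dollars but forfeits the deviator's share of the drop in the bonus pool: 0.50 × 49 = 24.50.
So the deviation gain is 49 − 24.50 = 24.50, and the fine must be at least 24.50 dollars to wipe it out.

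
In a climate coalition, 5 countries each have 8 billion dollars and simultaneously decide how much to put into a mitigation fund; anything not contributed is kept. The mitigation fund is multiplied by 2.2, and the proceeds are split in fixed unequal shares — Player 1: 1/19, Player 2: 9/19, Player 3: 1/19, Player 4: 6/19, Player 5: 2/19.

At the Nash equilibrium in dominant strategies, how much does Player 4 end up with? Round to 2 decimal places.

A player with share s gets back 2.2·s per unit contributed, so full contribution is dominant for anyone with s > 1/2.2 = 0.4545 and zero contribution is dominant for anyone below.
Only Player 2 (9/19) clears that bar, contributing 8; the remaining 4 contribute 0. Total contributed: 8.
Player 4 keeps 8 and receives 2.2 × 8 × 6/19 = 5.56 from the mitigation fund, for a payoff of 13.56.

13.56 billion dollars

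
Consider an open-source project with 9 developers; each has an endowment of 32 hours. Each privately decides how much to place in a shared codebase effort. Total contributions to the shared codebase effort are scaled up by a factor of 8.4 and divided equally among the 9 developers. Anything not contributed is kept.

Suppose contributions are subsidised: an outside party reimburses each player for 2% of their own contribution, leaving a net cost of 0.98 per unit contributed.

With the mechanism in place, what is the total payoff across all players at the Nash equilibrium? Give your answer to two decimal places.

Even with the mechanism, each unit contributed returns only (8.4/9) / 0.98 = 0.9524 per unit of net cost, so contributing nothing is still dominant.
At the Nash equilibrium no one contributes; group total payoff = 9 × 32 = 288.

288.00 hours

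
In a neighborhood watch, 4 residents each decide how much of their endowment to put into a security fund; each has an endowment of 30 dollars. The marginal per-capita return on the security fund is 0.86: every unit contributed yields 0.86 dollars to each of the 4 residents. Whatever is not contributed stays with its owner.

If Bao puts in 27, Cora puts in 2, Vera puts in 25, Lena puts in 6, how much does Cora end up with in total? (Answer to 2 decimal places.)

Total contributed: 27 + 2 + 25 + 6 = 60.
Each receives 0.86 × 60 = 51.60 from the security fund.
Cora keeps 30 − 2 = 28, so Cora's payoff is 28 + 51.60 = 79.60.

79.60 dollars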